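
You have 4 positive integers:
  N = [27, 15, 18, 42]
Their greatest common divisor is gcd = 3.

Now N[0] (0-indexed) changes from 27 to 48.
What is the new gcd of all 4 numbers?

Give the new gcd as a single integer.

Numbers: [27, 15, 18, 42], gcd = 3
Change: index 0, 27 -> 48
gcd of the OTHER numbers (without index 0): gcd([15, 18, 42]) = 3
New gcd = gcd(g_others, new_val) = gcd(3, 48) = 3

Answer: 3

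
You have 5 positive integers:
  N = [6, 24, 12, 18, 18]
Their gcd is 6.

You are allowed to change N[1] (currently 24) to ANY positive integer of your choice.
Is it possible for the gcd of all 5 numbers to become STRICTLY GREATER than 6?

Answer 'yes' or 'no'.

Answer: no

Derivation:
Current gcd = 6
gcd of all OTHER numbers (without N[1]=24): gcd([6, 12, 18, 18]) = 6
The new gcd after any change is gcd(6, new_value).
This can be at most 6.
Since 6 = old gcd 6, the gcd can only stay the same or decrease.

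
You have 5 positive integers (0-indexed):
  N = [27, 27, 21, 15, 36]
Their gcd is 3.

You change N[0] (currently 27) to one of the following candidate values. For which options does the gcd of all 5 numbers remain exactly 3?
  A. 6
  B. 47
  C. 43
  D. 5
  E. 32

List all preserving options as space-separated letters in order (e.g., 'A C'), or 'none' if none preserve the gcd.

Answer: A

Derivation:
Old gcd = 3; gcd of others (without N[0]) = 3
New gcd for candidate v: gcd(3, v). Preserves old gcd iff gcd(3, v) = 3.
  Option A: v=6, gcd(3,6)=3 -> preserves
  Option B: v=47, gcd(3,47)=1 -> changes
  Option C: v=43, gcd(3,43)=1 -> changes
  Option D: v=5, gcd(3,5)=1 -> changes
  Option E: v=32, gcd(3,32)=1 -> changes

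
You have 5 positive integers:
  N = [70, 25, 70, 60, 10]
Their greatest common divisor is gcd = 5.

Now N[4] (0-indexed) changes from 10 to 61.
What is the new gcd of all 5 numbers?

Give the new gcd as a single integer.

Numbers: [70, 25, 70, 60, 10], gcd = 5
Change: index 4, 10 -> 61
gcd of the OTHER numbers (without index 4): gcd([70, 25, 70, 60]) = 5
New gcd = gcd(g_others, new_val) = gcd(5, 61) = 1

Answer: 1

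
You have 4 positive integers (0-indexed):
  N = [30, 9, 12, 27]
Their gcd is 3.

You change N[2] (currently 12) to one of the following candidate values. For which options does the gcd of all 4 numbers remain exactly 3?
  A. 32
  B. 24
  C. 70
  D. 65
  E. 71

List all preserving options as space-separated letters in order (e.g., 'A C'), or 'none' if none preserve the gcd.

Old gcd = 3; gcd of others (without N[2]) = 3
New gcd for candidate v: gcd(3, v). Preserves old gcd iff gcd(3, v) = 3.
  Option A: v=32, gcd(3,32)=1 -> changes
  Option B: v=24, gcd(3,24)=3 -> preserves
  Option C: v=70, gcd(3,70)=1 -> changes
  Option D: v=65, gcd(3,65)=1 -> changes
  Option E: v=71, gcd(3,71)=1 -> changes

Answer: B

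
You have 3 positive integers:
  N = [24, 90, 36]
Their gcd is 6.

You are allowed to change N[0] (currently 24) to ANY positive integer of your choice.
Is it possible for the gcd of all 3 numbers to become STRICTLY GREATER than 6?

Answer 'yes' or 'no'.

Current gcd = 6
gcd of all OTHER numbers (without N[0]=24): gcd([90, 36]) = 18
The new gcd after any change is gcd(18, new_value).
This can be at most 18.
Since 18 > old gcd 6, the gcd CAN increase (e.g., set N[0] = 18).

Answer: yes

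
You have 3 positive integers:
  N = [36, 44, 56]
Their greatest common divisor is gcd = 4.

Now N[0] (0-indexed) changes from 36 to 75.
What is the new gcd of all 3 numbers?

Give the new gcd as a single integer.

Numbers: [36, 44, 56], gcd = 4
Change: index 0, 36 -> 75
gcd of the OTHER numbers (without index 0): gcd([44, 56]) = 4
New gcd = gcd(g_others, new_val) = gcd(4, 75) = 1

Answer: 1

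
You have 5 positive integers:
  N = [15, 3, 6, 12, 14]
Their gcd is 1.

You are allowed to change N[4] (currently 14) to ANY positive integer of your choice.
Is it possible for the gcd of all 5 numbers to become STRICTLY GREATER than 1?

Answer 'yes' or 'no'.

Answer: yes

Derivation:
Current gcd = 1
gcd of all OTHER numbers (without N[4]=14): gcd([15, 3, 6, 12]) = 3
The new gcd after any change is gcd(3, new_value).
This can be at most 3.
Since 3 > old gcd 1, the gcd CAN increase (e.g., set N[4] = 3).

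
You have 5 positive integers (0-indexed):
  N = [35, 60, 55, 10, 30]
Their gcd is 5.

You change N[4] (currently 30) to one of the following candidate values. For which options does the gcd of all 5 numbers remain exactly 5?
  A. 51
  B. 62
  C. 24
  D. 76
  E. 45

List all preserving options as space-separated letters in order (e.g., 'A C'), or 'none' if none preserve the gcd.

Answer: E

Derivation:
Old gcd = 5; gcd of others (without N[4]) = 5
New gcd for candidate v: gcd(5, v). Preserves old gcd iff gcd(5, v) = 5.
  Option A: v=51, gcd(5,51)=1 -> changes
  Option B: v=62, gcd(5,62)=1 -> changes
  Option C: v=24, gcd(5,24)=1 -> changes
  Option D: v=76, gcd(5,76)=1 -> changes
  Option E: v=45, gcd(5,45)=5 -> preserves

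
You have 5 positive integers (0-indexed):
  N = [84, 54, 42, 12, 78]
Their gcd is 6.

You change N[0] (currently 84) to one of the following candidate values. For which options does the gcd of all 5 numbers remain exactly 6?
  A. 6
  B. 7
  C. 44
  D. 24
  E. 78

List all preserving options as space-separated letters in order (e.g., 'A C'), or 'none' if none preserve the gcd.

Answer: A D E

Derivation:
Old gcd = 6; gcd of others (without N[0]) = 6
New gcd for candidate v: gcd(6, v). Preserves old gcd iff gcd(6, v) = 6.
  Option A: v=6, gcd(6,6)=6 -> preserves
  Option B: v=7, gcd(6,7)=1 -> changes
  Option C: v=44, gcd(6,44)=2 -> changes
  Option D: v=24, gcd(6,24)=6 -> preserves
  Option E: v=78, gcd(6,78)=6 -> preserves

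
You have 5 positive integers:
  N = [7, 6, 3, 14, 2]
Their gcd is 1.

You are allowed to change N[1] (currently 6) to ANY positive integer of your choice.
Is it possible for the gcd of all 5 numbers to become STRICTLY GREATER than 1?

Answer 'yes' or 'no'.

Answer: no

Derivation:
Current gcd = 1
gcd of all OTHER numbers (without N[1]=6): gcd([7, 3, 14, 2]) = 1
The new gcd after any change is gcd(1, new_value).
This can be at most 1.
Since 1 = old gcd 1, the gcd can only stay the same or decrease.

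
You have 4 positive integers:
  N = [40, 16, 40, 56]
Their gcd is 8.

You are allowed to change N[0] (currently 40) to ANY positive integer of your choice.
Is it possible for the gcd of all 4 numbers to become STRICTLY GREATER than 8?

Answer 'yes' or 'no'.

Current gcd = 8
gcd of all OTHER numbers (without N[0]=40): gcd([16, 40, 56]) = 8
The new gcd after any change is gcd(8, new_value).
This can be at most 8.
Since 8 = old gcd 8, the gcd can only stay the same or decrease.

Answer: no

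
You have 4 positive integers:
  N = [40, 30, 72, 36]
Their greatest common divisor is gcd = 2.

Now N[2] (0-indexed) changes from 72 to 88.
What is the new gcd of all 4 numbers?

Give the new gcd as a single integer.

Answer: 2

Derivation:
Numbers: [40, 30, 72, 36], gcd = 2
Change: index 2, 72 -> 88
gcd of the OTHER numbers (without index 2): gcd([40, 30, 36]) = 2
New gcd = gcd(g_others, new_val) = gcd(2, 88) = 2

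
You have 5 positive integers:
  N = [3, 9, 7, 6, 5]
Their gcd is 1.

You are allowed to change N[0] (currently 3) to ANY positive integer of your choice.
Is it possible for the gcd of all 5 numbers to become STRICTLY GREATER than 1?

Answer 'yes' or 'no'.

Current gcd = 1
gcd of all OTHER numbers (without N[0]=3): gcd([9, 7, 6, 5]) = 1
The new gcd after any change is gcd(1, new_value).
This can be at most 1.
Since 1 = old gcd 1, the gcd can only stay the same or decrease.

Answer: no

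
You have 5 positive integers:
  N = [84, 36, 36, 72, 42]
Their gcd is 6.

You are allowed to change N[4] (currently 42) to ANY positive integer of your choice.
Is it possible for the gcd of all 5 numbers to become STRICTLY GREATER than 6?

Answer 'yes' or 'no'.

Answer: yes

Derivation:
Current gcd = 6
gcd of all OTHER numbers (without N[4]=42): gcd([84, 36, 36, 72]) = 12
The new gcd after any change is gcd(12, new_value).
This can be at most 12.
Since 12 > old gcd 6, the gcd CAN increase (e.g., set N[4] = 12).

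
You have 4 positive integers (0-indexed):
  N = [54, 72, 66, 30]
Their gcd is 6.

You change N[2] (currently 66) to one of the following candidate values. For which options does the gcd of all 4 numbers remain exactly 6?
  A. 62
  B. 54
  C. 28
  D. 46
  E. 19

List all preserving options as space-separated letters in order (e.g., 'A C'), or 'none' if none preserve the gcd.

Answer: B

Derivation:
Old gcd = 6; gcd of others (without N[2]) = 6
New gcd for candidate v: gcd(6, v). Preserves old gcd iff gcd(6, v) = 6.
  Option A: v=62, gcd(6,62)=2 -> changes
  Option B: v=54, gcd(6,54)=6 -> preserves
  Option C: v=28, gcd(6,28)=2 -> changes
  Option D: v=46, gcd(6,46)=2 -> changes
  Option E: v=19, gcd(6,19)=1 -> changes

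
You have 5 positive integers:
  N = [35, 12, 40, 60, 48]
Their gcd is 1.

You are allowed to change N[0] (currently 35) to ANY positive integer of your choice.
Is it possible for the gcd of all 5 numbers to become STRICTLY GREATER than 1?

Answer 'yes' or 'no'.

Current gcd = 1
gcd of all OTHER numbers (without N[0]=35): gcd([12, 40, 60, 48]) = 4
The new gcd after any change is gcd(4, new_value).
This can be at most 4.
Since 4 > old gcd 1, the gcd CAN increase (e.g., set N[0] = 4).

Answer: yes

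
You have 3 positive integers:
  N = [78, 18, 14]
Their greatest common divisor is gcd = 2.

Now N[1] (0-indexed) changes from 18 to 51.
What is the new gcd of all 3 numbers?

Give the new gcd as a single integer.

Numbers: [78, 18, 14], gcd = 2
Change: index 1, 18 -> 51
gcd of the OTHER numbers (without index 1): gcd([78, 14]) = 2
New gcd = gcd(g_others, new_val) = gcd(2, 51) = 1

Answer: 1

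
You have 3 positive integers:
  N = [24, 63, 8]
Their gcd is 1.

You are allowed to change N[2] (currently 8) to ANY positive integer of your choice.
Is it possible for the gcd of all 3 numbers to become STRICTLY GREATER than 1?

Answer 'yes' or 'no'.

Answer: yes

Derivation:
Current gcd = 1
gcd of all OTHER numbers (without N[2]=8): gcd([24, 63]) = 3
The new gcd after any change is gcd(3, new_value).
This can be at most 3.
Since 3 > old gcd 1, the gcd CAN increase (e.g., set N[2] = 3).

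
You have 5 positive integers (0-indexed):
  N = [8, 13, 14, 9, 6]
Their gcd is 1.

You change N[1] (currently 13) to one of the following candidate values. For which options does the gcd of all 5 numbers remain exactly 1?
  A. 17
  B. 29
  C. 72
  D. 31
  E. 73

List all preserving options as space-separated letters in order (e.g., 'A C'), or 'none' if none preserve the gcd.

Old gcd = 1; gcd of others (without N[1]) = 1
New gcd for candidate v: gcd(1, v). Preserves old gcd iff gcd(1, v) = 1.
  Option A: v=17, gcd(1,17)=1 -> preserves
  Option B: v=29, gcd(1,29)=1 -> preserves
  Option C: v=72, gcd(1,72)=1 -> preserves
  Option D: v=31, gcd(1,31)=1 -> preserves
  Option E: v=73, gcd(1,73)=1 -> preserves

Answer: A B C D E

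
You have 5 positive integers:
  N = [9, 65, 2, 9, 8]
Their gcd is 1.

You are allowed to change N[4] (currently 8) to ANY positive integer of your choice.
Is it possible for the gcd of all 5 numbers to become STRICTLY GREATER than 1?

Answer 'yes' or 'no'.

Current gcd = 1
gcd of all OTHER numbers (without N[4]=8): gcd([9, 65, 2, 9]) = 1
The new gcd after any change is gcd(1, new_value).
This can be at most 1.
Since 1 = old gcd 1, the gcd can only stay the same or decrease.

Answer: no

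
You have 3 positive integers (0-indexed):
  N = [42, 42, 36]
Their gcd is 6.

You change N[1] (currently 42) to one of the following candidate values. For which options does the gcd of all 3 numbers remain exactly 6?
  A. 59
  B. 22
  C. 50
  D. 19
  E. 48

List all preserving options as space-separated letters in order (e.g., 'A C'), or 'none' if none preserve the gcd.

Answer: E

Derivation:
Old gcd = 6; gcd of others (without N[1]) = 6
New gcd for candidate v: gcd(6, v). Preserves old gcd iff gcd(6, v) = 6.
  Option A: v=59, gcd(6,59)=1 -> changes
  Option B: v=22, gcd(6,22)=2 -> changes
  Option C: v=50, gcd(6,50)=2 -> changes
  Option D: v=19, gcd(6,19)=1 -> changes
  Option E: v=48, gcd(6,48)=6 -> preserves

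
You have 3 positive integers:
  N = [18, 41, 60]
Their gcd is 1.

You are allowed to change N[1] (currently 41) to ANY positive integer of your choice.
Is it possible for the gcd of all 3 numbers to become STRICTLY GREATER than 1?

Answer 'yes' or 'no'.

Answer: yes

Derivation:
Current gcd = 1
gcd of all OTHER numbers (without N[1]=41): gcd([18, 60]) = 6
The new gcd after any change is gcd(6, new_value).
This can be at most 6.
Since 6 > old gcd 1, the gcd CAN increase (e.g., set N[1] = 6).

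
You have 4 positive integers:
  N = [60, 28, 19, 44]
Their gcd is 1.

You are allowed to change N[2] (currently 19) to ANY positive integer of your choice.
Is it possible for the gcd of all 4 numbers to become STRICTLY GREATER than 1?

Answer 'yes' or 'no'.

Answer: yes

Derivation:
Current gcd = 1
gcd of all OTHER numbers (without N[2]=19): gcd([60, 28, 44]) = 4
The new gcd after any change is gcd(4, new_value).
This can be at most 4.
Since 4 > old gcd 1, the gcd CAN increase (e.g., set N[2] = 4).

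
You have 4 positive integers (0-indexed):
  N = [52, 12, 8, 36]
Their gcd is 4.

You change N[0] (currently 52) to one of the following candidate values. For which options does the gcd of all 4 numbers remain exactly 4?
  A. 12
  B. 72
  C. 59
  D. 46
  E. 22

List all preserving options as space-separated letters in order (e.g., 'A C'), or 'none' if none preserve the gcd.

Old gcd = 4; gcd of others (without N[0]) = 4
New gcd for candidate v: gcd(4, v). Preserves old gcd iff gcd(4, v) = 4.
  Option A: v=12, gcd(4,12)=4 -> preserves
  Option B: v=72, gcd(4,72)=4 -> preserves
  Option C: v=59, gcd(4,59)=1 -> changes
  Option D: v=46, gcd(4,46)=2 -> changes
  Option E: v=22, gcd(4,22)=2 -> changes

Answer: A B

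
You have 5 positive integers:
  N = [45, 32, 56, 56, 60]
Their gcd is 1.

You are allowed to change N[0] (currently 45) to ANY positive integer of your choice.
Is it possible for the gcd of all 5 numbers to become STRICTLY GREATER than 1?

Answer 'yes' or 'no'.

Current gcd = 1
gcd of all OTHER numbers (without N[0]=45): gcd([32, 56, 56, 60]) = 4
The new gcd after any change is gcd(4, new_value).
This can be at most 4.
Since 4 > old gcd 1, the gcd CAN increase (e.g., set N[0] = 4).

Answer: yes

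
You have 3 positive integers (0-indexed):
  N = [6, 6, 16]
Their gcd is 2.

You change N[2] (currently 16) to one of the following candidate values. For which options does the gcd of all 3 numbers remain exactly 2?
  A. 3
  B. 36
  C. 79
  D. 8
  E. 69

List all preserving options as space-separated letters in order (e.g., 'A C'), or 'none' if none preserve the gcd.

Answer: D

Derivation:
Old gcd = 2; gcd of others (without N[2]) = 6
New gcd for candidate v: gcd(6, v). Preserves old gcd iff gcd(6, v) = 2.
  Option A: v=3, gcd(6,3)=3 -> changes
  Option B: v=36, gcd(6,36)=6 -> changes
  Option C: v=79, gcd(6,79)=1 -> changes
  Option D: v=8, gcd(6,8)=2 -> preserves
  Option E: v=69, gcd(6,69)=3 -> changes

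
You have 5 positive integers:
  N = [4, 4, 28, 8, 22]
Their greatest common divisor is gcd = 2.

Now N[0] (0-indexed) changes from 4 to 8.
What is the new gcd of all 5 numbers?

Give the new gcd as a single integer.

Numbers: [4, 4, 28, 8, 22], gcd = 2
Change: index 0, 4 -> 8
gcd of the OTHER numbers (without index 0): gcd([4, 28, 8, 22]) = 2
New gcd = gcd(g_others, new_val) = gcd(2, 8) = 2

Answer: 2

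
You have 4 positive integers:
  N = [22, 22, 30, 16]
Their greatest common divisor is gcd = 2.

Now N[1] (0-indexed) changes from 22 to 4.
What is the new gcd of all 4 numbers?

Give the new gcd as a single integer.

Numbers: [22, 22, 30, 16], gcd = 2
Change: index 1, 22 -> 4
gcd of the OTHER numbers (without index 1): gcd([22, 30, 16]) = 2
New gcd = gcd(g_others, new_val) = gcd(2, 4) = 2

Answer: 2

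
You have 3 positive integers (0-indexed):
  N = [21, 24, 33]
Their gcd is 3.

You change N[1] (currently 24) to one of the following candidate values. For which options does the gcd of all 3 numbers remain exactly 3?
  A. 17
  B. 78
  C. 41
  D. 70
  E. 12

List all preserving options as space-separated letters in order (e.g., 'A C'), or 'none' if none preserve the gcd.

Answer: B E

Derivation:
Old gcd = 3; gcd of others (without N[1]) = 3
New gcd for candidate v: gcd(3, v). Preserves old gcd iff gcd(3, v) = 3.
  Option A: v=17, gcd(3,17)=1 -> changes
  Option B: v=78, gcd(3,78)=3 -> preserves
  Option C: v=41, gcd(3,41)=1 -> changes
  Option D: v=70, gcd(3,70)=1 -> changes
  Option E: v=12, gcd(3,12)=3 -> preserves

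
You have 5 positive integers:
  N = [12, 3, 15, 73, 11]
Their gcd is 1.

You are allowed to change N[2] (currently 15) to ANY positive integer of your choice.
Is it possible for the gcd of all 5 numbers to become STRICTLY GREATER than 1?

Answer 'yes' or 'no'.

Answer: no

Derivation:
Current gcd = 1
gcd of all OTHER numbers (without N[2]=15): gcd([12, 3, 73, 11]) = 1
The new gcd after any change is gcd(1, new_value).
This can be at most 1.
Since 1 = old gcd 1, the gcd can only stay the same or decrease.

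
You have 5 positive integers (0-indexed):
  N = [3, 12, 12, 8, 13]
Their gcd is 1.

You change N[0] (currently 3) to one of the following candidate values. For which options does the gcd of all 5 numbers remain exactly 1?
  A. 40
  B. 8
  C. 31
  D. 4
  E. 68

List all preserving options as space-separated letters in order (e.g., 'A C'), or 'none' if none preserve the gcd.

Old gcd = 1; gcd of others (without N[0]) = 1
New gcd for candidate v: gcd(1, v). Preserves old gcd iff gcd(1, v) = 1.
  Option A: v=40, gcd(1,40)=1 -> preserves
  Option B: v=8, gcd(1,8)=1 -> preserves
  Option C: v=31, gcd(1,31)=1 -> preserves
  Option D: v=4, gcd(1,4)=1 -> preserves
  Option E: v=68, gcd(1,68)=1 -> preserves

Answer: A B C D E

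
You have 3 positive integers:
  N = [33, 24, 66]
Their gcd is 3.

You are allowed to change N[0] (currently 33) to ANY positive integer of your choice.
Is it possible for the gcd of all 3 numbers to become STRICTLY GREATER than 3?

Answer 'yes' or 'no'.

Current gcd = 3
gcd of all OTHER numbers (without N[0]=33): gcd([24, 66]) = 6
The new gcd after any change is gcd(6, new_value).
This can be at most 6.
Since 6 > old gcd 3, the gcd CAN increase (e.g., set N[0] = 6).

Answer: yes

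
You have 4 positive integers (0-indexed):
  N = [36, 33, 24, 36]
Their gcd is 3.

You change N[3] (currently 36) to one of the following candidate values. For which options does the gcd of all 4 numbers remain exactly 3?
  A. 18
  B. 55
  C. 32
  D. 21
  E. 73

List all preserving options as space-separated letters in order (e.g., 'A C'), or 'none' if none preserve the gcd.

Answer: A D

Derivation:
Old gcd = 3; gcd of others (without N[3]) = 3
New gcd for candidate v: gcd(3, v). Preserves old gcd iff gcd(3, v) = 3.
  Option A: v=18, gcd(3,18)=3 -> preserves
  Option B: v=55, gcd(3,55)=1 -> changes
  Option C: v=32, gcd(3,32)=1 -> changes
  Option D: v=21, gcd(3,21)=3 -> preserves
  Option E: v=73, gcd(3,73)=1 -> changes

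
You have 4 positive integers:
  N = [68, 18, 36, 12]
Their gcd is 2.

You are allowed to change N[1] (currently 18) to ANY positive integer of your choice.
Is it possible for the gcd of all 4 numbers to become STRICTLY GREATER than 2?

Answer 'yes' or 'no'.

Answer: yes

Derivation:
Current gcd = 2
gcd of all OTHER numbers (without N[1]=18): gcd([68, 36, 12]) = 4
The new gcd after any change is gcd(4, new_value).
This can be at most 4.
Since 4 > old gcd 2, the gcd CAN increase (e.g., set N[1] = 4).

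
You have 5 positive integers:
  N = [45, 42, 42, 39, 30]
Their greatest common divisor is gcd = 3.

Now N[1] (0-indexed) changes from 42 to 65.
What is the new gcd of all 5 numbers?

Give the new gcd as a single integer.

Answer: 1

Derivation:
Numbers: [45, 42, 42, 39, 30], gcd = 3
Change: index 1, 42 -> 65
gcd of the OTHER numbers (without index 1): gcd([45, 42, 39, 30]) = 3
New gcd = gcd(g_others, new_val) = gcd(3, 65) = 1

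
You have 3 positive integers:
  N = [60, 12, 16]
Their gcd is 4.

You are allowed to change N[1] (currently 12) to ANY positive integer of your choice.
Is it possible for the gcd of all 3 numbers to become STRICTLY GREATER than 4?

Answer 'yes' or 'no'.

Current gcd = 4
gcd of all OTHER numbers (without N[1]=12): gcd([60, 16]) = 4
The new gcd after any change is gcd(4, new_value).
This can be at most 4.
Since 4 = old gcd 4, the gcd can only stay the same or decrease.

Answer: no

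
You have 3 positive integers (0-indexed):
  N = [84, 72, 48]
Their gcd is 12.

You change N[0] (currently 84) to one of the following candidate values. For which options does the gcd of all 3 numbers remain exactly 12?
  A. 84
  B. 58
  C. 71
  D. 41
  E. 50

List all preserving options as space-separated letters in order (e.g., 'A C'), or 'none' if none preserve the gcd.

Old gcd = 12; gcd of others (without N[0]) = 24
New gcd for candidate v: gcd(24, v). Preserves old gcd iff gcd(24, v) = 12.
  Option A: v=84, gcd(24,84)=12 -> preserves
  Option B: v=58, gcd(24,58)=2 -> changes
  Option C: v=71, gcd(24,71)=1 -> changes
  Option D: v=41, gcd(24,41)=1 -> changes
  Option E: v=50, gcd(24,50)=2 -> changes

Answer: A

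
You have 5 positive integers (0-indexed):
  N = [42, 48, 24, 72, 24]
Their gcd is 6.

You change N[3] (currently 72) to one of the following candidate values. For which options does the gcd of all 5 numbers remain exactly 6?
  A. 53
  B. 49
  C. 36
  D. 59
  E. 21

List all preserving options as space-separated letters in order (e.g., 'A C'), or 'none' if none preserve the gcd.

Answer: C

Derivation:
Old gcd = 6; gcd of others (without N[3]) = 6
New gcd for candidate v: gcd(6, v). Preserves old gcd iff gcd(6, v) = 6.
  Option A: v=53, gcd(6,53)=1 -> changes
  Option B: v=49, gcd(6,49)=1 -> changes
  Option C: v=36, gcd(6,36)=6 -> preserves
  Option D: v=59, gcd(6,59)=1 -> changes
  Option E: v=21, gcd(6,21)=3 -> changes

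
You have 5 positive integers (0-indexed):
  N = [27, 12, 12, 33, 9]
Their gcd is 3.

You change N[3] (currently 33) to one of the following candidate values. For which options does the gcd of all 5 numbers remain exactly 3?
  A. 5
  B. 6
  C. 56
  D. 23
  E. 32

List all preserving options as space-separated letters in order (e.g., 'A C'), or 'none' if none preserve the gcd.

Answer: B

Derivation:
Old gcd = 3; gcd of others (without N[3]) = 3
New gcd for candidate v: gcd(3, v). Preserves old gcd iff gcd(3, v) = 3.
  Option A: v=5, gcd(3,5)=1 -> changes
  Option B: v=6, gcd(3,6)=3 -> preserves
  Option C: v=56, gcd(3,56)=1 -> changes
  Option D: v=23, gcd(3,23)=1 -> changes
  Option E: v=32, gcd(3,32)=1 -> changes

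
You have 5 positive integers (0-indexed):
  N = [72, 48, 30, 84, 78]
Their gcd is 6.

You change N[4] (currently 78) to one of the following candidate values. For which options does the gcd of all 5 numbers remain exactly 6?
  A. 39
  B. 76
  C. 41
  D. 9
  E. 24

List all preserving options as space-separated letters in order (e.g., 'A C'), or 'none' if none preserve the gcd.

Answer: E

Derivation:
Old gcd = 6; gcd of others (without N[4]) = 6
New gcd for candidate v: gcd(6, v). Preserves old gcd iff gcd(6, v) = 6.
  Option A: v=39, gcd(6,39)=3 -> changes
  Option B: v=76, gcd(6,76)=2 -> changes
  Option C: v=41, gcd(6,41)=1 -> changes
  Option D: v=9, gcd(6,9)=3 -> changes
  Option E: v=24, gcd(6,24)=6 -> preserves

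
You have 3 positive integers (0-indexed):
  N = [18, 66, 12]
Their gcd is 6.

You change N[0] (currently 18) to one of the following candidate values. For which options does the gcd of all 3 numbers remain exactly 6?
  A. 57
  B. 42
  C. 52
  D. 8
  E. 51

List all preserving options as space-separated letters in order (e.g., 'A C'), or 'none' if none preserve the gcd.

Old gcd = 6; gcd of others (without N[0]) = 6
New gcd for candidate v: gcd(6, v). Preserves old gcd iff gcd(6, v) = 6.
  Option A: v=57, gcd(6,57)=3 -> changes
  Option B: v=42, gcd(6,42)=6 -> preserves
  Option C: v=52, gcd(6,52)=2 -> changes
  Option D: v=8, gcd(6,8)=2 -> changes
  Option E: v=51, gcd(6,51)=3 -> changes

Answer: B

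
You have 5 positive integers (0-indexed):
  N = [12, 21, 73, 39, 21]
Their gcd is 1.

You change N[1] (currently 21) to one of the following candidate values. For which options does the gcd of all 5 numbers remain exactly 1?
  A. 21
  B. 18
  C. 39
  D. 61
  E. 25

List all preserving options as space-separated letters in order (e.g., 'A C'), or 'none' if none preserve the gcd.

Answer: A B C D E

Derivation:
Old gcd = 1; gcd of others (without N[1]) = 1
New gcd for candidate v: gcd(1, v). Preserves old gcd iff gcd(1, v) = 1.
  Option A: v=21, gcd(1,21)=1 -> preserves
  Option B: v=18, gcd(1,18)=1 -> preserves
  Option C: v=39, gcd(1,39)=1 -> preserves
  Option D: v=61, gcd(1,61)=1 -> preserves
  Option E: v=25, gcd(1,25)=1 -> preserves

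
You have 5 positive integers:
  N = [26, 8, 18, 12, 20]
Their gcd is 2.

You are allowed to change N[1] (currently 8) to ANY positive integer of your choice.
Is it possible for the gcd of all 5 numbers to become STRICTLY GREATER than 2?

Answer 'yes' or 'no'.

Current gcd = 2
gcd of all OTHER numbers (without N[1]=8): gcd([26, 18, 12, 20]) = 2
The new gcd after any change is gcd(2, new_value).
This can be at most 2.
Since 2 = old gcd 2, the gcd can only stay the same or decrease.

Answer: no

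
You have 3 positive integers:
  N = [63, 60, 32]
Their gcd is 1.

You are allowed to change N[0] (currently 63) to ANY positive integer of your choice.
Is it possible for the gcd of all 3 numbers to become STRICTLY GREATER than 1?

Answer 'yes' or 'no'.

Current gcd = 1
gcd of all OTHER numbers (without N[0]=63): gcd([60, 32]) = 4
The new gcd after any change is gcd(4, new_value).
This can be at most 4.
Since 4 > old gcd 1, the gcd CAN increase (e.g., set N[0] = 4).

Answer: yes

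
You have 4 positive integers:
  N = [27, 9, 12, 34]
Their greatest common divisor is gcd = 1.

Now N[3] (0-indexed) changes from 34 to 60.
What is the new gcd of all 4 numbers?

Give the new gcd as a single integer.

Numbers: [27, 9, 12, 34], gcd = 1
Change: index 3, 34 -> 60
gcd of the OTHER numbers (without index 3): gcd([27, 9, 12]) = 3
New gcd = gcd(g_others, new_val) = gcd(3, 60) = 3

Answer: 3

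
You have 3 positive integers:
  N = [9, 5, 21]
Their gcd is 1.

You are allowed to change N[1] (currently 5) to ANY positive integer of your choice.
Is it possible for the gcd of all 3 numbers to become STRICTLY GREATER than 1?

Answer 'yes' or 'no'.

Current gcd = 1
gcd of all OTHER numbers (without N[1]=5): gcd([9, 21]) = 3
The new gcd after any change is gcd(3, new_value).
This can be at most 3.
Since 3 > old gcd 1, the gcd CAN increase (e.g., set N[1] = 3).

Answer: yes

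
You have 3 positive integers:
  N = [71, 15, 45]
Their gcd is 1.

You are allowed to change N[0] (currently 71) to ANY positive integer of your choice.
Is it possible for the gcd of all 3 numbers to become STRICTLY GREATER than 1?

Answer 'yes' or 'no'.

Current gcd = 1
gcd of all OTHER numbers (without N[0]=71): gcd([15, 45]) = 15
The new gcd after any change is gcd(15, new_value).
This can be at most 15.
Since 15 > old gcd 1, the gcd CAN increase (e.g., set N[0] = 15).

Answer: yes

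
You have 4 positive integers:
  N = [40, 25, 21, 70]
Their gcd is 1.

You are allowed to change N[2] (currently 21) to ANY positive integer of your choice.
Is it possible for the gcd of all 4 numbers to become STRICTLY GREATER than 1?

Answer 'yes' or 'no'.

Current gcd = 1
gcd of all OTHER numbers (without N[2]=21): gcd([40, 25, 70]) = 5
The new gcd after any change is gcd(5, new_value).
This can be at most 5.
Since 5 > old gcd 1, the gcd CAN increase (e.g., set N[2] = 5).

Answer: yes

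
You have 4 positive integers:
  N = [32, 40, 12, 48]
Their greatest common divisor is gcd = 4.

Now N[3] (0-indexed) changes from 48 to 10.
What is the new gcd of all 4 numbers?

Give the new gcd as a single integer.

Answer: 2

Derivation:
Numbers: [32, 40, 12, 48], gcd = 4
Change: index 3, 48 -> 10
gcd of the OTHER numbers (without index 3): gcd([32, 40, 12]) = 4
New gcd = gcd(g_others, new_val) = gcd(4, 10) = 2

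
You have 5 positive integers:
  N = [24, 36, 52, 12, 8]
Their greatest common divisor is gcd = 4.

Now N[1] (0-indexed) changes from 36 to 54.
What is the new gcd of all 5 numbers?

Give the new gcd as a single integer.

Numbers: [24, 36, 52, 12, 8], gcd = 4
Change: index 1, 36 -> 54
gcd of the OTHER numbers (without index 1): gcd([24, 52, 12, 8]) = 4
New gcd = gcd(g_others, new_val) = gcd(4, 54) = 2

Answer: 2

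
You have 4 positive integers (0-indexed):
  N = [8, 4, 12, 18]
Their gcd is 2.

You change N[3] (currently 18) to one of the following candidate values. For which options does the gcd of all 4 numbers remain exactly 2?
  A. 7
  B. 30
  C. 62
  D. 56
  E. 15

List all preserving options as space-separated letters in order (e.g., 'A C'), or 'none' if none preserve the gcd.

Old gcd = 2; gcd of others (without N[3]) = 4
New gcd for candidate v: gcd(4, v). Preserves old gcd iff gcd(4, v) = 2.
  Option A: v=7, gcd(4,7)=1 -> changes
  Option B: v=30, gcd(4,30)=2 -> preserves
  Option C: v=62, gcd(4,62)=2 -> preserves
  Option D: v=56, gcd(4,56)=4 -> changes
  Option E: v=15, gcd(4,15)=1 -> changes

Answer: B C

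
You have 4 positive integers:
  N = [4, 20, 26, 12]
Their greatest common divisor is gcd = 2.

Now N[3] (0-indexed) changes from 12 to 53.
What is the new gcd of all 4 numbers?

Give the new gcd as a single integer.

Numbers: [4, 20, 26, 12], gcd = 2
Change: index 3, 12 -> 53
gcd of the OTHER numbers (without index 3): gcd([4, 20, 26]) = 2
New gcd = gcd(g_others, new_val) = gcd(2, 53) = 1

Answer: 1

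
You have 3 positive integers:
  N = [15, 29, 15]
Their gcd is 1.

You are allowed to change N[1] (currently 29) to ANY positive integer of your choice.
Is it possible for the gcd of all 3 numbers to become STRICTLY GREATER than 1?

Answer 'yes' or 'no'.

Current gcd = 1
gcd of all OTHER numbers (without N[1]=29): gcd([15, 15]) = 15
The new gcd after any change is gcd(15, new_value).
This can be at most 15.
Since 15 > old gcd 1, the gcd CAN increase (e.g., set N[1] = 15).

Answer: yes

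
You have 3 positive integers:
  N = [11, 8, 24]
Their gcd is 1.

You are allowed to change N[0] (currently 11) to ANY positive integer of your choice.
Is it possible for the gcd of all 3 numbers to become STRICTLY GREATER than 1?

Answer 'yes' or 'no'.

Current gcd = 1
gcd of all OTHER numbers (without N[0]=11): gcd([8, 24]) = 8
The new gcd after any change is gcd(8, new_value).
This can be at most 8.
Since 8 > old gcd 1, the gcd CAN increase (e.g., set N[0] = 8).

Answer: yes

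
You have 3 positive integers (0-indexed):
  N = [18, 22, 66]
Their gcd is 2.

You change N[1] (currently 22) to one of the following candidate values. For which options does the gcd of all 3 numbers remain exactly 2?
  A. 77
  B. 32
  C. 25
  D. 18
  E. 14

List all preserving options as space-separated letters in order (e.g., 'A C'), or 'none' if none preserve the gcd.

Old gcd = 2; gcd of others (without N[1]) = 6
New gcd for candidate v: gcd(6, v). Preserves old gcd iff gcd(6, v) = 2.
  Option A: v=77, gcd(6,77)=1 -> changes
  Option B: v=32, gcd(6,32)=2 -> preserves
  Option C: v=25, gcd(6,25)=1 -> changes
  Option D: v=18, gcd(6,18)=6 -> changes
  Option E: v=14, gcd(6,14)=2 -> preserves

Answer: B E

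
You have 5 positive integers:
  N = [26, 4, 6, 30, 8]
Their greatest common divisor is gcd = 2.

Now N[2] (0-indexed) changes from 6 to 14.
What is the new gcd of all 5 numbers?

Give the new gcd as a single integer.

Answer: 2

Derivation:
Numbers: [26, 4, 6, 30, 8], gcd = 2
Change: index 2, 6 -> 14
gcd of the OTHER numbers (without index 2): gcd([26, 4, 30, 8]) = 2
New gcd = gcd(g_others, new_val) = gcd(2, 14) = 2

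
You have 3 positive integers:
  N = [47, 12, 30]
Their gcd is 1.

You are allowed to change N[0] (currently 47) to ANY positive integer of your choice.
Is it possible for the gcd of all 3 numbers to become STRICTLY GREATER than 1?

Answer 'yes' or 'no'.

Answer: yes

Derivation:
Current gcd = 1
gcd of all OTHER numbers (without N[0]=47): gcd([12, 30]) = 6
The new gcd after any change is gcd(6, new_value).
This can be at most 6.
Since 6 > old gcd 1, the gcd CAN increase (e.g., set N[0] = 6).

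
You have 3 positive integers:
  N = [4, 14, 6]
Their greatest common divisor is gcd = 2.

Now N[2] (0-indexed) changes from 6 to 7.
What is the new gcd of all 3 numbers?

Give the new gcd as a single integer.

Answer: 1

Derivation:
Numbers: [4, 14, 6], gcd = 2
Change: index 2, 6 -> 7
gcd of the OTHER numbers (without index 2): gcd([4, 14]) = 2
New gcd = gcd(g_others, new_val) = gcd(2, 7) = 1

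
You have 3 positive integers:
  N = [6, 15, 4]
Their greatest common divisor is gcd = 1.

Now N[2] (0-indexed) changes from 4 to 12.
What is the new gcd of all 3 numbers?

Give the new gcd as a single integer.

Answer: 3

Derivation:
Numbers: [6, 15, 4], gcd = 1
Change: index 2, 4 -> 12
gcd of the OTHER numbers (without index 2): gcd([6, 15]) = 3
New gcd = gcd(g_others, new_val) = gcd(3, 12) = 3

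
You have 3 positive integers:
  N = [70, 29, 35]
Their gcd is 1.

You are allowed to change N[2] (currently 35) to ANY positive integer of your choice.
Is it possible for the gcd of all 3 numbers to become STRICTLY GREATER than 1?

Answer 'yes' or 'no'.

Answer: no

Derivation:
Current gcd = 1
gcd of all OTHER numbers (without N[2]=35): gcd([70, 29]) = 1
The new gcd after any change is gcd(1, new_value).
This can be at most 1.
Since 1 = old gcd 1, the gcd can only stay the same or decrease.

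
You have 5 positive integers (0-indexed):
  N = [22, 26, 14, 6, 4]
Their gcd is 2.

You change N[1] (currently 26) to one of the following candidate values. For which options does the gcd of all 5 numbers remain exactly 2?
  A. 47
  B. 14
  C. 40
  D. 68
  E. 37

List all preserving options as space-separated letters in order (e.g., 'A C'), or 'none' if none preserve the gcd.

Answer: B C D

Derivation:
Old gcd = 2; gcd of others (without N[1]) = 2
New gcd for candidate v: gcd(2, v). Preserves old gcd iff gcd(2, v) = 2.
  Option A: v=47, gcd(2,47)=1 -> changes
  Option B: v=14, gcd(2,14)=2 -> preserves
  Option C: v=40, gcd(2,40)=2 -> preserves
  Option D: v=68, gcd(2,68)=2 -> preserves
  Option E: v=37, gcd(2,37)=1 -> changes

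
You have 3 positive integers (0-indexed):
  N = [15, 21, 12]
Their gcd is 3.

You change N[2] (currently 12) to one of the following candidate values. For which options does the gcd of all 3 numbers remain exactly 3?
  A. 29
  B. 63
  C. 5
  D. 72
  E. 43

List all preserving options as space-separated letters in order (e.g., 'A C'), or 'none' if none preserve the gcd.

Old gcd = 3; gcd of others (without N[2]) = 3
New gcd for candidate v: gcd(3, v). Preserves old gcd iff gcd(3, v) = 3.
  Option A: v=29, gcd(3,29)=1 -> changes
  Option B: v=63, gcd(3,63)=3 -> preserves
  Option C: v=5, gcd(3,5)=1 -> changes
  Option D: v=72, gcd(3,72)=3 -> preserves
  Option E: v=43, gcd(3,43)=1 -> changes

Answer: B D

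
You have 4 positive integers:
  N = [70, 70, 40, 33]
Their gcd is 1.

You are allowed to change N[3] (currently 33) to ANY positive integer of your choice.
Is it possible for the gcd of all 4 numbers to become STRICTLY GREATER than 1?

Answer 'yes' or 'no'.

Current gcd = 1
gcd of all OTHER numbers (without N[3]=33): gcd([70, 70, 40]) = 10
The new gcd after any change is gcd(10, new_value).
This can be at most 10.
Since 10 > old gcd 1, the gcd CAN increase (e.g., set N[3] = 10).

Answer: yes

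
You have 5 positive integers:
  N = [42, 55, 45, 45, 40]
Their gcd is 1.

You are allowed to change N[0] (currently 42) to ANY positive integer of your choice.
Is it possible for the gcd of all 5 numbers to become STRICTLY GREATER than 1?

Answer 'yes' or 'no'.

Answer: yes

Derivation:
Current gcd = 1
gcd of all OTHER numbers (without N[0]=42): gcd([55, 45, 45, 40]) = 5
The new gcd after any change is gcd(5, new_value).
This can be at most 5.
Since 5 > old gcd 1, the gcd CAN increase (e.g., set N[0] = 5).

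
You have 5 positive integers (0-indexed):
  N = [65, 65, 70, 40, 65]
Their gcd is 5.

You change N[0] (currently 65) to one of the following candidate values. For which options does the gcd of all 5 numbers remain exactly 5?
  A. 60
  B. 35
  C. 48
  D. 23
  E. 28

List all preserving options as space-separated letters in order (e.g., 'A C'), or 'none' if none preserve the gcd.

Old gcd = 5; gcd of others (without N[0]) = 5
New gcd for candidate v: gcd(5, v). Preserves old gcd iff gcd(5, v) = 5.
  Option A: v=60, gcd(5,60)=5 -> preserves
  Option B: v=35, gcd(5,35)=5 -> preserves
  Option C: v=48, gcd(5,48)=1 -> changes
  Option D: v=23, gcd(5,23)=1 -> changes
  Option E: v=28, gcd(5,28)=1 -> changes

Answer: A B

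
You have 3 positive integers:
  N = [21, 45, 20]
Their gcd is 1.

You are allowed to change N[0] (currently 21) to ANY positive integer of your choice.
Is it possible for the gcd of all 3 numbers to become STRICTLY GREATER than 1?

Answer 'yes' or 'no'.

Current gcd = 1
gcd of all OTHER numbers (without N[0]=21): gcd([45, 20]) = 5
The new gcd after any change is gcd(5, new_value).
This can be at most 5.
Since 5 > old gcd 1, the gcd CAN increase (e.g., set N[0] = 5).

Answer: yes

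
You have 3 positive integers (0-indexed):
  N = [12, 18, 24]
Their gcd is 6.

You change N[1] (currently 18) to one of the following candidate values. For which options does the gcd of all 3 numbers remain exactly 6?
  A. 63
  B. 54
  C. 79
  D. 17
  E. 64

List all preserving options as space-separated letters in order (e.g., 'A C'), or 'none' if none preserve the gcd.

Answer: B

Derivation:
Old gcd = 6; gcd of others (without N[1]) = 12
New gcd for candidate v: gcd(12, v). Preserves old gcd iff gcd(12, v) = 6.
  Option A: v=63, gcd(12,63)=3 -> changes
  Option B: v=54, gcd(12,54)=6 -> preserves
  Option C: v=79, gcd(12,79)=1 -> changes
  Option D: v=17, gcd(12,17)=1 -> changes
  Option E: v=64, gcd(12,64)=4 -> changes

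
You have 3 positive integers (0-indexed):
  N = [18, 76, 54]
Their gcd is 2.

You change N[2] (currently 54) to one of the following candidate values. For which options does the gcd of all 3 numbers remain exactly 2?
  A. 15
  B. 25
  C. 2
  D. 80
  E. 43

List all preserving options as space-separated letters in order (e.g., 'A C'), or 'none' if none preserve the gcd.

Old gcd = 2; gcd of others (without N[2]) = 2
New gcd for candidate v: gcd(2, v). Preserves old gcd iff gcd(2, v) = 2.
  Option A: v=15, gcd(2,15)=1 -> changes
  Option B: v=25, gcd(2,25)=1 -> changes
  Option C: v=2, gcd(2,2)=2 -> preserves
  Option D: v=80, gcd(2,80)=2 -> preserves
  Option E: v=43, gcd(2,43)=1 -> changes

Answer: C D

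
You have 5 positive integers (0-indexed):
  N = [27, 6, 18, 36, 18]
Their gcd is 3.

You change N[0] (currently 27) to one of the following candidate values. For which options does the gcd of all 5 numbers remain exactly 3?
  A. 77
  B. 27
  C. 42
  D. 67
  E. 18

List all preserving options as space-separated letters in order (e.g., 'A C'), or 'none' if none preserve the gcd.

Answer: B

Derivation:
Old gcd = 3; gcd of others (without N[0]) = 6
New gcd for candidate v: gcd(6, v). Preserves old gcd iff gcd(6, v) = 3.
  Option A: v=77, gcd(6,77)=1 -> changes
  Option B: v=27, gcd(6,27)=3 -> preserves
  Option C: v=42, gcd(6,42)=6 -> changes
  Option D: v=67, gcd(6,67)=1 -> changes
  Option E: v=18, gcd(6,18)=6 -> changes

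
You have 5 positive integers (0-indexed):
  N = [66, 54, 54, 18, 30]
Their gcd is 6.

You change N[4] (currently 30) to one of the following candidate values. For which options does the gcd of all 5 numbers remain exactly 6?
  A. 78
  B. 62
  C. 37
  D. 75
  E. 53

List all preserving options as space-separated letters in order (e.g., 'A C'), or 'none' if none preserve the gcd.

Old gcd = 6; gcd of others (without N[4]) = 6
New gcd for candidate v: gcd(6, v). Preserves old gcd iff gcd(6, v) = 6.
  Option A: v=78, gcd(6,78)=6 -> preserves
  Option B: v=62, gcd(6,62)=2 -> changes
  Option C: v=37, gcd(6,37)=1 -> changes
  Option D: v=75, gcd(6,75)=3 -> changes
  Option E: v=53, gcd(6,53)=1 -> changes

Answer: A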